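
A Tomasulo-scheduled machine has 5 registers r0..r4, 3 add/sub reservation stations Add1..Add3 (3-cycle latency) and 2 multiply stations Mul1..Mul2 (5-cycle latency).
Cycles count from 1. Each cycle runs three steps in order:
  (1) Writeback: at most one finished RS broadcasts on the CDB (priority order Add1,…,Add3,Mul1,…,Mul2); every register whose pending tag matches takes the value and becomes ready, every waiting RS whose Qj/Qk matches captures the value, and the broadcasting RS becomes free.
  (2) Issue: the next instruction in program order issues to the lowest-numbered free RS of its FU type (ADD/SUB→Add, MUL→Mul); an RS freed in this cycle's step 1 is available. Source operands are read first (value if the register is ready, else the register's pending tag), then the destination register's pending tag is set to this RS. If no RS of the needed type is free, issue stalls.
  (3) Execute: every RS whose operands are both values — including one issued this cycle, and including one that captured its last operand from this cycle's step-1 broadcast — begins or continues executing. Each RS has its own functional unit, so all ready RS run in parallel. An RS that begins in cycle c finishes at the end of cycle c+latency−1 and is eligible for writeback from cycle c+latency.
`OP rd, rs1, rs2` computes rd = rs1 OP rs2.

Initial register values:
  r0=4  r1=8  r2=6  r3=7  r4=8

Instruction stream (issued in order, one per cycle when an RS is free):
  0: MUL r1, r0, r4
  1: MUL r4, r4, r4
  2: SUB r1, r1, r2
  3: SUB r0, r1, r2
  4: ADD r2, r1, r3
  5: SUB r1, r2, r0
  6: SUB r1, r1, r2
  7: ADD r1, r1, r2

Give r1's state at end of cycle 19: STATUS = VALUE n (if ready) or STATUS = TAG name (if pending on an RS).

STATUS = TAG Add3

  c1: issue MUL r1<-Mul1  regs: r0:4,r1:Mul1,r2:6,r3:7,r4:8
  c2: issue MUL r4<-Mul2  regs: r0:4,r1:Mul1,r2:6,r3:7,r4:Mul2
  c3: issue SUB r1<-Add1  regs: r0:4,r1:Add1,r2:6,r3:7,r4:Mul2
  c4: issue SUB r0<-Add2  regs: r0:Add2,r1:Add1,r2:6,r3:7,r4:Mul2
  c5: issue ADD r2<-Add3  regs: r0:Add2,r1:Add1,r2:Add3,r3:7,r4:Mul2
  c6: CDB Mul1=32; stall  regs: r0:Add2,r1:Add1,r2:Add3,r3:7,r4:Mul2
  c7: CDB Mul2=64; stall  regs: r0:Add2,r1:Add1,r2:Add3,r3:7,r4:64
  c8: stall  regs: r0:Add2,r1:Add1,r2:Add3,r3:7,r4:64
  c9: CDB Add1=26; issue SUB r1<-Add1  regs: r0:Add2,r1:Add1,r2:Add3,r3:7,r4:64
  c10: stall  regs: r0:Add2,r1:Add1,r2:Add3,r3:7,r4:64
  c11: stall  regs: r0:Add2,r1:Add1,r2:Add3,r3:7,r4:64
  c12: CDB Add2=20; issue SUB r1<-Add2  regs: r0:20,r1:Add2,r2:Add3,r3:7,r4:64
  c13: CDB Add3=33; issue ADD r1<-Add3  regs: r0:20,r1:Add3,r2:33,r3:7,r4:64
  c14: -  regs: r0:20,r1:Add3,r2:33,r3:7,r4:64
  c15: -  regs: r0:20,r1:Add3,r2:33,r3:7,r4:64
  c16: CDB Add1=13  regs: r0:20,r1:Add3,r2:33,r3:7,r4:64
  c17: -  regs: r0:20,r1:Add3,r2:33,r3:7,r4:64
  c18: -  regs: r0:20,r1:Add3,r2:33,r3:7,r4:64
  c19: CDB Add2=-20  regs: r0:20,r1:Add3,r2:33,r3:7,r4:64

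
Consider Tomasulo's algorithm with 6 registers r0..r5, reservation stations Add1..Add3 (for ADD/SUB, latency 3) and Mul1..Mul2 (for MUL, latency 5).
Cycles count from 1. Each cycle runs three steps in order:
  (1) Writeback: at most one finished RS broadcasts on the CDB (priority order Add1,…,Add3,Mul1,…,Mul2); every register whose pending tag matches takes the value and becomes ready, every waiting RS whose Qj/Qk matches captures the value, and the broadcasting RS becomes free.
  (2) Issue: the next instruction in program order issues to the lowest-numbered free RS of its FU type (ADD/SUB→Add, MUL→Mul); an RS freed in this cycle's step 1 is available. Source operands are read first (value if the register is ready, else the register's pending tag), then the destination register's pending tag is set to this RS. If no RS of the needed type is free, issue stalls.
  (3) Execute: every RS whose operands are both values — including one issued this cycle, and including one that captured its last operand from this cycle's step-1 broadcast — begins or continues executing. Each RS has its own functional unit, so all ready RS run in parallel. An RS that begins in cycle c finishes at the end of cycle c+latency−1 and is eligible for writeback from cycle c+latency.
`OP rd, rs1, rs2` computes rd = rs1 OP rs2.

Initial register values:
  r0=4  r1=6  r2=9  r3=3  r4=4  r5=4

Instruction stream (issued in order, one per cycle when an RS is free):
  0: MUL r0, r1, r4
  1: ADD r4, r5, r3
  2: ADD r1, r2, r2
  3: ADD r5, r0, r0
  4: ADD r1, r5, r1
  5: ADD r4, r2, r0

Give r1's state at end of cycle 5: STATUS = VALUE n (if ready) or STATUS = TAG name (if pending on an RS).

  c1: issue MUL r0<-Mul1  regs: r0:Mul1,r1:6,r2:9,r3:3,r4:4,r5:4
  c2: issue ADD r4<-Add1  regs: r0:Mul1,r1:6,r2:9,r3:3,r4:Add1,r5:4
  c3: issue ADD r1<-Add2  regs: r0:Mul1,r1:Add2,r2:9,r3:3,r4:Add1,r5:4
  c4: issue ADD r5<-Add3  regs: r0:Mul1,r1:Add2,r2:9,r3:3,r4:Add1,r5:Add3
  c5: CDB Add1=7; issue ADD r1<-Add1  regs: r0:Mul1,r1:Add1,r2:9,r3:3,r4:7,r5:Add3

STATUS = TAG Add1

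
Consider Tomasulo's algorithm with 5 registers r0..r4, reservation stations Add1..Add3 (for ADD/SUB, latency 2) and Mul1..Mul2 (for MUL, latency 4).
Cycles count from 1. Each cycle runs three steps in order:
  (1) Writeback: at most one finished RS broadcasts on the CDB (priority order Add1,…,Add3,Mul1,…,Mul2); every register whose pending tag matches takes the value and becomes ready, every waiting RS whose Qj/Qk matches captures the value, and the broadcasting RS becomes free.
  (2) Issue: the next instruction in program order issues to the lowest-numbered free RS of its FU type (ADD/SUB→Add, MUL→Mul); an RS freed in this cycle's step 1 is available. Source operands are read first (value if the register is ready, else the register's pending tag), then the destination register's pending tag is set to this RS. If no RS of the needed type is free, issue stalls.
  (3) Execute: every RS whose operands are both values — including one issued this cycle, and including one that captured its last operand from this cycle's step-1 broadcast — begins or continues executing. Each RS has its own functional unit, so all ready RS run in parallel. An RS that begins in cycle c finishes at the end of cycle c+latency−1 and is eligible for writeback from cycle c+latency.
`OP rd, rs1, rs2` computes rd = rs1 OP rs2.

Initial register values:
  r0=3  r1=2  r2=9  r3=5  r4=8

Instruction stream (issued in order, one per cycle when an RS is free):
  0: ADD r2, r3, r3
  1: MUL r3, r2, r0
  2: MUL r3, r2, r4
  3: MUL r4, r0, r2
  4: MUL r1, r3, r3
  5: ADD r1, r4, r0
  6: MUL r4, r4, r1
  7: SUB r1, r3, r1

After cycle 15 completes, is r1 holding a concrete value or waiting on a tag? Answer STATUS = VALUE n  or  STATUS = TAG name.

  c1: issue ADD r2<-Add1  regs: r0:3,r1:2,r2:Add1,r3:5,r4:8
  c2: issue MUL r3<-Mul1  regs: r0:3,r1:2,r2:Add1,r3:Mul1,r4:8
  c3: CDB Add1=10; issue MUL r3<-Mul2  regs: r0:3,r1:2,r2:10,r3:Mul2,r4:8
  c4: stall  regs: r0:3,r1:2,r2:10,r3:Mul2,r4:8
  c5: stall  regs: r0:3,r1:2,r2:10,r3:Mul2,r4:8
  c6: stall  regs: r0:3,r1:2,r2:10,r3:Mul2,r4:8
  c7: CDB Mul1=30; issue MUL r4<-Mul1  regs: r0:3,r1:2,r2:10,r3:Mul2,r4:Mul1
  c8: CDB Mul2=80; issue MUL r1<-Mul2  regs: r0:3,r1:Mul2,r2:10,r3:80,r4:Mul1
  c9: issue ADD r1<-Add1  regs: r0:3,r1:Add1,r2:10,r3:80,r4:Mul1
  c10: stall  regs: r0:3,r1:Add1,r2:10,r3:80,r4:Mul1
  c11: CDB Mul1=30; issue MUL r4<-Mul1  regs: r0:3,r1:Add1,r2:10,r3:80,r4:Mul1
  c12: CDB Mul2=6400; issue SUB r1<-Add2  regs: r0:3,r1:Add2,r2:10,r3:80,r4:Mul1
  c13: CDB Add1=33  regs: r0:3,r1:Add2,r2:10,r3:80,r4:Mul1
  c14: -  regs: r0:3,r1:Add2,r2:10,r3:80,r4:Mul1
  c15: CDB Add2=47  regs: r0:3,r1:47,r2:10,r3:80,r4:Mul1

STATUS = VALUE 47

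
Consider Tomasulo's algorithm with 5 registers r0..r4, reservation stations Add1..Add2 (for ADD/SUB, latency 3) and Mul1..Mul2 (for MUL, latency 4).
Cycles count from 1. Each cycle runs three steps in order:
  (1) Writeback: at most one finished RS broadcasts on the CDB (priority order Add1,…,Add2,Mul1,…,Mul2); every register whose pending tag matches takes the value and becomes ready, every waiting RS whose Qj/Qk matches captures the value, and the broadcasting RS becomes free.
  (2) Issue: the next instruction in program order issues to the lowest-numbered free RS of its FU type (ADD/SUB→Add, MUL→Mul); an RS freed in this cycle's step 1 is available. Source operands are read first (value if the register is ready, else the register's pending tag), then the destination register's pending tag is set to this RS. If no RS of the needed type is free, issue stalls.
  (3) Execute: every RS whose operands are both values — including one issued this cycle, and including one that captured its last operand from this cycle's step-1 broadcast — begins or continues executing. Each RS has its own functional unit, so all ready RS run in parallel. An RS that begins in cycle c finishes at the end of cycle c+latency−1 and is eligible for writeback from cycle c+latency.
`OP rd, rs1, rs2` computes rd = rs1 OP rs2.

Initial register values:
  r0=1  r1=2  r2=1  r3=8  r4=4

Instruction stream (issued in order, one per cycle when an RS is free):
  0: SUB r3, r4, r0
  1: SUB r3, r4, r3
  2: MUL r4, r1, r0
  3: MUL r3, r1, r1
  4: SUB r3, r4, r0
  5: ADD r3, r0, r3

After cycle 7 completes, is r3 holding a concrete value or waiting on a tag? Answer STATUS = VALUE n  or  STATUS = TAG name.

c1: issue SUB r3<-Add1 | r0:1,r1:2,r2:1,r3:Add1,r4:4
c2: issue SUB r3<-Add2 | r0:1,r1:2,r2:1,r3:Add2,r4:4
c3: issue MUL r4<-Mul1 | r0:1,r1:2,r2:1,r3:Add2,r4:Mul1
c4: CDB Add1=3; issue MUL r3<-Mul2 | r0:1,r1:2,r2:1,r3:Mul2,r4:Mul1
c5: issue SUB r3<-Add1 | r0:1,r1:2,r2:1,r3:Add1,r4:Mul1
c6: stall | r0:1,r1:2,r2:1,r3:Add1,r4:Mul1
c7: CDB Add2=1; issue ADD r3<-Add2 | r0:1,r1:2,r2:1,r3:Add2,r4:Mul1

STATUS = TAG Add2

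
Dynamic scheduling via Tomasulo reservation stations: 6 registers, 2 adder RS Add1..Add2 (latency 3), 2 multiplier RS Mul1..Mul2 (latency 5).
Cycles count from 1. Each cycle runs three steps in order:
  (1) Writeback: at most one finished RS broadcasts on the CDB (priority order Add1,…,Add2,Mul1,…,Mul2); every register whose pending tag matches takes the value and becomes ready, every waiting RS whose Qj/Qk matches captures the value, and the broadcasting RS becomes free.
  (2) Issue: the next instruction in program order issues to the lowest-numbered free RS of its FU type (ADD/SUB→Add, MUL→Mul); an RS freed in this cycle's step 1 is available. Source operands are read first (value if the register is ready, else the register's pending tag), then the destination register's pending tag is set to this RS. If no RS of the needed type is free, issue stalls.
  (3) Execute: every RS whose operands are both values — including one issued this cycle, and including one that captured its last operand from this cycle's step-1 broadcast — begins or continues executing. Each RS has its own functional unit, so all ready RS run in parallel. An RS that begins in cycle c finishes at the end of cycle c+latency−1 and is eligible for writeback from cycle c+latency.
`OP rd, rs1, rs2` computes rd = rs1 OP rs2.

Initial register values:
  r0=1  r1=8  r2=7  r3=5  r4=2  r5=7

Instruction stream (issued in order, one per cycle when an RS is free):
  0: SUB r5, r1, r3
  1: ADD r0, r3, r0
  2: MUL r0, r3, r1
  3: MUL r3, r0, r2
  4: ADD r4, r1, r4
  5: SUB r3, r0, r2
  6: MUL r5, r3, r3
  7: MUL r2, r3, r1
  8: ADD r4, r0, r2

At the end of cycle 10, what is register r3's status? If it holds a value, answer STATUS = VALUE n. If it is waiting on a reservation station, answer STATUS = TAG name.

c1: issue SUB r5<-Add1 | r0:1,r1:8,r2:7,r3:5,r4:2,r5:Add1
c2: issue ADD r0<-Add2 | r0:Add2,r1:8,r2:7,r3:5,r4:2,r5:Add1
c3: issue MUL r0<-Mul1 | r0:Mul1,r1:8,r2:7,r3:5,r4:2,r5:Add1
c4: CDB Add1=3; issue MUL r3<-Mul2 | r0:Mul1,r1:8,r2:7,r3:Mul2,r4:2,r5:3
c5: CDB Add2=6; issue ADD r4<-Add1 | r0:Mul1,r1:8,r2:7,r3:Mul2,r4:Add1,r5:3
c6: issue SUB r3<-Add2 | r0:Mul1,r1:8,r2:7,r3:Add2,r4:Add1,r5:3
c7: stall | r0:Mul1,r1:8,r2:7,r3:Add2,r4:Add1,r5:3
c8: CDB Add1=10; stall | r0:Mul1,r1:8,r2:7,r3:Add2,r4:10,r5:3
c9: CDB Mul1=40; issue MUL r5<-Mul1 | r0:40,r1:8,r2:7,r3:Add2,r4:10,r5:Mul1
c10: stall | r0:40,r1:8,r2:7,r3:Add2,r4:10,r5:Mul1

STATUS = TAG Add2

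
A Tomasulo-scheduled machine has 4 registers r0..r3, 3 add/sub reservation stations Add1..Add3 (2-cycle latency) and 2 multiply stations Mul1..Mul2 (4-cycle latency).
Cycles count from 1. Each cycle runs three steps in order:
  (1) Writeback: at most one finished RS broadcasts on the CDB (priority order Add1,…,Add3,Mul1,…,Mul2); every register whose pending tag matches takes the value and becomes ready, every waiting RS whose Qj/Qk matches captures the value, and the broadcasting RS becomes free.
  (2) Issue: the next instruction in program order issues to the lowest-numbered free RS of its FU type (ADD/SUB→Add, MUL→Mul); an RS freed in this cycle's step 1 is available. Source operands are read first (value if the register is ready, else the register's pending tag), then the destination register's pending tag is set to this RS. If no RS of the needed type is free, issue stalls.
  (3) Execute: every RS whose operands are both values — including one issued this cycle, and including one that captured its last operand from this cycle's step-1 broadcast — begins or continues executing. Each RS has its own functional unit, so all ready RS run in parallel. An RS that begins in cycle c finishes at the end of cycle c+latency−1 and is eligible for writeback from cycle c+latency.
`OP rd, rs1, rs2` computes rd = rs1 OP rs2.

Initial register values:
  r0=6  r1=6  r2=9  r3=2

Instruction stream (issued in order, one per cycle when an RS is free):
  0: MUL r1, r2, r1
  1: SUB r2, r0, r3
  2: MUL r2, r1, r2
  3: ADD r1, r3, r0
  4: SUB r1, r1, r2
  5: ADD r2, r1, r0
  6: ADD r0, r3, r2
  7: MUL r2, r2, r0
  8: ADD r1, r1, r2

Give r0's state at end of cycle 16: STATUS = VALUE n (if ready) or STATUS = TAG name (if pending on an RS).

STATUS = VALUE -200

cycle 1: issue MUL r1<-Mul1 // r0:6,r1:Mul1,r2:9,r3:2
cycle 2: issue SUB r2<-Add1 // r0:6,r1:Mul1,r2:Add1,r3:2
cycle 3: issue MUL r2<-Mul2 // r0:6,r1:Mul1,r2:Mul2,r3:2
cycle 4: CDB Add1=4; issue ADD r1<-Add1 // r0:6,r1:Add1,r2:Mul2,r3:2
cycle 5: CDB Mul1=54; issue SUB r1<-Add2 // r0:6,r1:Add2,r2:Mul2,r3:2
cycle 6: CDB Add1=8; issue ADD r2<-Add1 // r0:6,r1:Add2,r2:Add1,r3:2
cycle 7: issue ADD r0<-Add3 // r0:Add3,r1:Add2,r2:Add1,r3:2
cycle 8: issue MUL r2<-Mul1 // r0:Add3,r1:Add2,r2:Mul1,r3:2
cycle 9: CDB Mul2=216; stall // r0:Add3,r1:Add2,r2:Mul1,r3:2
cycle 10: stall // r0:Add3,r1:Add2,r2:Mul1,r3:2
cycle 11: CDB Add2=-208; issue ADD r1<-Add2 // r0:Add3,r1:Add2,r2:Mul1,r3:2
cycle 12: - // r0:Add3,r1:Add2,r2:Mul1,r3:2
cycle 13: CDB Add1=-202 // r0:Add3,r1:Add2,r2:Mul1,r3:2
cycle 14: - // r0:Add3,r1:Add2,r2:Mul1,r3:2
cycle 15: CDB Add3=-200 // r0:-200,r1:Add2,r2:Mul1,r3:2
cycle 16: - // r0:-200,r1:Add2,r2:Mul1,r3:2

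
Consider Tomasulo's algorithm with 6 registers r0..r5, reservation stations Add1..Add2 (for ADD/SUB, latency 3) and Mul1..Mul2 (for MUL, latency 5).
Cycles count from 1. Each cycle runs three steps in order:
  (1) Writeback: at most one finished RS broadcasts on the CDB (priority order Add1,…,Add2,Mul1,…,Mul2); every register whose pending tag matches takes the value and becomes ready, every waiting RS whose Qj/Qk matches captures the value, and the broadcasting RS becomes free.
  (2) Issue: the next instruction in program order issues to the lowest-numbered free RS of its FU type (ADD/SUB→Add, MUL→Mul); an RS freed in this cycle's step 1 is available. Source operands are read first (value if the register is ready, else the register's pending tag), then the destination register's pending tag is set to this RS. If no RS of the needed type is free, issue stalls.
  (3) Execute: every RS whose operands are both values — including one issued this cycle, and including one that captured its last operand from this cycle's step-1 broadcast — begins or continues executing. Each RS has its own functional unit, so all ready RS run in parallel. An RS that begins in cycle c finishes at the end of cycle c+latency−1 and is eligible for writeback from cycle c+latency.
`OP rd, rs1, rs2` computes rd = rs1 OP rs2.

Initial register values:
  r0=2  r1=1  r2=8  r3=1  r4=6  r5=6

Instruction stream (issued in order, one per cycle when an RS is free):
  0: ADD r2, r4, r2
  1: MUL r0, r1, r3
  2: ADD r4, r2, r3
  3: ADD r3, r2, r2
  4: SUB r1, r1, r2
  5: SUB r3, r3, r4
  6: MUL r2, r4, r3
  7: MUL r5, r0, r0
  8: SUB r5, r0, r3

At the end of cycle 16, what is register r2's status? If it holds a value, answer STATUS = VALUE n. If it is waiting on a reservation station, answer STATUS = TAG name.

c1: issue ADD r2<-Add1 | r0:2,r1:1,r2:Add1,r3:1,r4:6,r5:6
c2: issue MUL r0<-Mul1 | r0:Mul1,r1:1,r2:Add1,r3:1,r4:6,r5:6
c3: issue ADD r4<-Add2 | r0:Mul1,r1:1,r2:Add1,r3:1,r4:Add2,r5:6
c4: CDB Add1=14; issue ADD r3<-Add1 | r0:Mul1,r1:1,r2:14,r3:Add1,r4:Add2,r5:6
c5: stall | r0:Mul1,r1:1,r2:14,r3:Add1,r4:Add2,r5:6
c6: stall | r0:Mul1,r1:1,r2:14,r3:Add1,r4:Add2,r5:6
c7: CDB Add1=28; issue SUB r1<-Add1 | r0:Mul1,r1:Add1,r2:14,r3:28,r4:Add2,r5:6
c8: CDB Add2=15; issue SUB r3<-Add2 | r0:Mul1,r1:Add1,r2:14,r3:Add2,r4:15,r5:6
c9: CDB Mul1=1; issue MUL r2<-Mul1 | r0:1,r1:Add1,r2:Mul1,r3:Add2,r4:15,r5:6
c10: CDB Add1=-13; issue MUL r5<-Mul2 | r0:1,r1:-13,r2:Mul1,r3:Add2,r4:15,r5:Mul2
c11: CDB Add2=13; issue SUB r5<-Add1 | r0:1,r1:-13,r2:Mul1,r3:13,r4:15,r5:Add1
c12: - | r0:1,r1:-13,r2:Mul1,r3:13,r4:15,r5:Add1
c13: - | r0:1,r1:-13,r2:Mul1,r3:13,r4:15,r5:Add1
c14: CDB Add1=-12 | r0:1,r1:-13,r2:Mul1,r3:13,r4:15,r5:-12
c15: CDB Mul2=1 | r0:1,r1:-13,r2:Mul1,r3:13,r4:15,r5:-12
c16: CDB Mul1=195 | r0:1,r1:-13,r2:195,r3:13,r4:15,r5:-12

STATUS = VALUE 195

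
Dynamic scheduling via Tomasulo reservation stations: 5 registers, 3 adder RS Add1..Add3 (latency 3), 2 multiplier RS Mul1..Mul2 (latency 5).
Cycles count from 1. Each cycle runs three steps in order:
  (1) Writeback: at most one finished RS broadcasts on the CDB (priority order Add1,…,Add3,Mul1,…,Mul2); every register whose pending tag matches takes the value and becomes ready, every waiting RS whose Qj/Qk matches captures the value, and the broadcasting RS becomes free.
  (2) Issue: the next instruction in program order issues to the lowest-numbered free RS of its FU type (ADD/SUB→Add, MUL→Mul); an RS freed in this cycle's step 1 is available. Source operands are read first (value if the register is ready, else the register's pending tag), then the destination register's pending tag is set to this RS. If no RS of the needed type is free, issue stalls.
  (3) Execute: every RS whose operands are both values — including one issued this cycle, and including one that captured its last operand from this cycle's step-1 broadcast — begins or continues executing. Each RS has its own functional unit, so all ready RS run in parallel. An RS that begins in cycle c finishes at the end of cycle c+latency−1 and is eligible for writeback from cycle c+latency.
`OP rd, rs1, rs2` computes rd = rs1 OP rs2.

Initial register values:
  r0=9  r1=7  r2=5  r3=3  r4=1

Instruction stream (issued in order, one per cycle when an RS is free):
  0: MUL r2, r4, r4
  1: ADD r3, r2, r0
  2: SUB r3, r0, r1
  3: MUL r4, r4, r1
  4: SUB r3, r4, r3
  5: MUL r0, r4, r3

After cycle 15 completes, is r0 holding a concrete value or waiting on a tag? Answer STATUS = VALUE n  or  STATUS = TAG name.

c1: issue MUL r2<-Mul1 | r0:9,r1:7,r2:Mul1,r3:3,r4:1
c2: issue ADD r3<-Add1 | r0:9,r1:7,r2:Mul1,r3:Add1,r4:1
c3: issue SUB r3<-Add2 | r0:9,r1:7,r2:Mul1,r3:Add2,r4:1
c4: issue MUL r4<-Mul2 | r0:9,r1:7,r2:Mul1,r3:Add2,r4:Mul2
c5: issue SUB r3<-Add3 | r0:9,r1:7,r2:Mul1,r3:Add3,r4:Mul2
c6: CDB Add2=2; stall | r0:9,r1:7,r2:Mul1,r3:Add3,r4:Mul2
c7: CDB Mul1=1; issue MUL r0<-Mul1 | r0:Mul1,r1:7,r2:1,r3:Add3,r4:Mul2
c8: - | r0:Mul1,r1:7,r2:1,r3:Add3,r4:Mul2
c9: CDB Mul2=7 | r0:Mul1,r1:7,r2:1,r3:Add3,r4:7
c10: CDB Add1=10 | r0:Mul1,r1:7,r2:1,r3:Add3,r4:7
c11: - | r0:Mul1,r1:7,r2:1,r3:Add3,r4:7
c12: CDB Add3=5 | r0:Mul1,r1:7,r2:1,r3:5,r4:7
c13: - | r0:Mul1,r1:7,r2:1,r3:5,r4:7
c14: - | r0:Mul1,r1:7,r2:1,r3:5,r4:7
c15: - | r0:Mul1,r1:7,r2:1,r3:5,r4:7

STATUS = TAG Mul1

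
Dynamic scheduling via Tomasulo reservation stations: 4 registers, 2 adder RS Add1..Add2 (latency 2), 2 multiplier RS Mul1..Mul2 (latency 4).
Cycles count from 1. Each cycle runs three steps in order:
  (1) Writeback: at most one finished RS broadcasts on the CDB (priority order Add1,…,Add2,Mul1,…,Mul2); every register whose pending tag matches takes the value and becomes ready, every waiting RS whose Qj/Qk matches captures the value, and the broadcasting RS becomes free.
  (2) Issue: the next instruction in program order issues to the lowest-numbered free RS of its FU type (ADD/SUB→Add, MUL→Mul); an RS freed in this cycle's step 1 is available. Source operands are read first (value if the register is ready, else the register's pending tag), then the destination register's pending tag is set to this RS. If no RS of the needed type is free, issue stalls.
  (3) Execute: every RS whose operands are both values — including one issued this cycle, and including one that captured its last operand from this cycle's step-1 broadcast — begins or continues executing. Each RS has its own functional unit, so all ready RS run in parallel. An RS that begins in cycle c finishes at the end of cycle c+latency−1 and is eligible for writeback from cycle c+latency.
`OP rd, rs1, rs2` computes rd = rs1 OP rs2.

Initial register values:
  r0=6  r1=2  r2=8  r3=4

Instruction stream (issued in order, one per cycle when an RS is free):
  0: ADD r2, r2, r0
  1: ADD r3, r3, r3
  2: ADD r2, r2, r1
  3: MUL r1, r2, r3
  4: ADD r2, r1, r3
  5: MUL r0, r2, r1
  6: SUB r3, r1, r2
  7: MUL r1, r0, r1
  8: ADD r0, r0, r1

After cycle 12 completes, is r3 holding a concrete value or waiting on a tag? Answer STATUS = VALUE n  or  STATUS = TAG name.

STATUS = TAG Add2

cycle 1: issue ADD r2<-Add1 // r0:6,r1:2,r2:Add1,r3:4
cycle 2: issue ADD r3<-Add2 // r0:6,r1:2,r2:Add1,r3:Add2
cycle 3: CDB Add1=14; issue ADD r2<-Add1 // r0:6,r1:2,r2:Add1,r3:Add2
cycle 4: CDB Add2=8; issue MUL r1<-Mul1 // r0:6,r1:Mul1,r2:Add1,r3:8
cycle 5: CDB Add1=16; issue ADD r2<-Add1 // r0:6,r1:Mul1,r2:Add1,r3:8
cycle 6: issue MUL r0<-Mul2 // r0:Mul2,r1:Mul1,r2:Add1,r3:8
cycle 7: issue SUB r3<-Add2 // r0:Mul2,r1:Mul1,r2:Add1,r3:Add2
cycle 8: stall // r0:Mul2,r1:Mul1,r2:Add1,r3:Add2
cycle 9: CDB Mul1=128; issue MUL r1<-Mul1 // r0:Mul2,r1:Mul1,r2:Add1,r3:Add2
cycle 10: stall // r0:Mul2,r1:Mul1,r2:Add1,r3:Add2
cycle 11: CDB Add1=136; issue ADD r0<-Add1 // r0:Add1,r1:Mul1,r2:136,r3:Add2
cycle 12: - // r0:Add1,r1:Mul1,r2:136,r3:Add2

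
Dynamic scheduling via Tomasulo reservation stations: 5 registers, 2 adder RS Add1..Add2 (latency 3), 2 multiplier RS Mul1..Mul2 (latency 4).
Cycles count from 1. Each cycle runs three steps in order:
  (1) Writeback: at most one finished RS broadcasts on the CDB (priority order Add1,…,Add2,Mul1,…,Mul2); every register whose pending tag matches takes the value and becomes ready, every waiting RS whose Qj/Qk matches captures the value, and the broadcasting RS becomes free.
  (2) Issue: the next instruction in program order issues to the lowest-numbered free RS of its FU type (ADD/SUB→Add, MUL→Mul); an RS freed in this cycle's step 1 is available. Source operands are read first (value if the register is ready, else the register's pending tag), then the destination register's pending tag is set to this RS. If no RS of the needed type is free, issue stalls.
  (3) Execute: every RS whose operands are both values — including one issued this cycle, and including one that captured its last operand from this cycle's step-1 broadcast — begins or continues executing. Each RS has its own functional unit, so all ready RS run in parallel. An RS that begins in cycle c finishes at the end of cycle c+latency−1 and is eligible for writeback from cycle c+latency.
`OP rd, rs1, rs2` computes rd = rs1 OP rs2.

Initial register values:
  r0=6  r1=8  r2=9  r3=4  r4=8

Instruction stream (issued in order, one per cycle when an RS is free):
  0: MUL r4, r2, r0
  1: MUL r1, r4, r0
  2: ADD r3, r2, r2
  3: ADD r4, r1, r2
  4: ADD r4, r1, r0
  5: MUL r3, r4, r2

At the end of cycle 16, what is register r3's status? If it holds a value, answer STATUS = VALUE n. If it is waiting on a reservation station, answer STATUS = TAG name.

c1: issue MUL r4<-Mul1 | r0:6,r1:8,r2:9,r3:4,r4:Mul1
c2: issue MUL r1<-Mul2 | r0:6,r1:Mul2,r2:9,r3:4,r4:Mul1
c3: issue ADD r3<-Add1 | r0:6,r1:Mul2,r2:9,r3:Add1,r4:Mul1
c4: issue ADD r4<-Add2 | r0:6,r1:Mul2,r2:9,r3:Add1,r4:Add2
c5: CDB Mul1=54; stall | r0:6,r1:Mul2,r2:9,r3:Add1,r4:Add2
c6: CDB Add1=18; issue ADD r4<-Add1 | r0:6,r1:Mul2,r2:9,r3:18,r4:Add1
c7: issue MUL r3<-Mul1 | r0:6,r1:Mul2,r2:9,r3:Mul1,r4:Add1
c8: - | r0:6,r1:Mul2,r2:9,r3:Mul1,r4:Add1
c9: CDB Mul2=324 | r0:6,r1:324,r2:9,r3:Mul1,r4:Add1
c10: - | r0:6,r1:324,r2:9,r3:Mul1,r4:Add1
c11: - | r0:6,r1:324,r2:9,r3:Mul1,r4:Add1
c12: CDB Add1=330 | r0:6,r1:324,r2:9,r3:Mul1,r4:330
c13: CDB Add2=333 | r0:6,r1:324,r2:9,r3:Mul1,r4:330
c14: - | r0:6,r1:324,r2:9,r3:Mul1,r4:330
c15: - | r0:6,r1:324,r2:9,r3:Mul1,r4:330
c16: CDB Mul1=2970 | r0:6,r1:324,r2:9,r3:2970,r4:330

STATUS = VALUE 2970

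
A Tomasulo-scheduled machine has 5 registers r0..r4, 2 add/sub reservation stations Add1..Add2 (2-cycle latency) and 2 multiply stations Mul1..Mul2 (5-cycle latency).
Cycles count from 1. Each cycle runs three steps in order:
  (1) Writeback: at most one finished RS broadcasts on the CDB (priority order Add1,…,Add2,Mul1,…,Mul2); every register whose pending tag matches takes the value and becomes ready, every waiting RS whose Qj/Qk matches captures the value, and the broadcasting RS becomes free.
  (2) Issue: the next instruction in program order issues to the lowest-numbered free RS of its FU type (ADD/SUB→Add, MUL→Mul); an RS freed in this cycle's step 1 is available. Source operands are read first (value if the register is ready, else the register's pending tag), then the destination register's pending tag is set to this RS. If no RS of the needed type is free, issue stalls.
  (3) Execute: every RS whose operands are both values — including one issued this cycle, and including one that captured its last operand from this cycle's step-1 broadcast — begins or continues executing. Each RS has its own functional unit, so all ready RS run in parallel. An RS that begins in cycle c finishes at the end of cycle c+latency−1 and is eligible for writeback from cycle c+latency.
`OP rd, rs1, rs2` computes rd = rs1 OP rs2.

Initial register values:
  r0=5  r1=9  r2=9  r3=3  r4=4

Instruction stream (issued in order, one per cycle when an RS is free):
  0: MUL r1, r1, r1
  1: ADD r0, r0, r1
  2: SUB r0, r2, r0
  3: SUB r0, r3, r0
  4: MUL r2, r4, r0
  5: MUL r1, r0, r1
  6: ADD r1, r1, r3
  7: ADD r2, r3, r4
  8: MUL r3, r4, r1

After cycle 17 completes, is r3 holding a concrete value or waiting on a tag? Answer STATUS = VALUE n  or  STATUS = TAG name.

STATUS = TAG Mul1

cycle 1: issue MUL r1<-Mul1 // r0:5,r1:Mul1,r2:9,r3:3,r4:4
cycle 2: issue ADD r0<-Add1 // r0:Add1,r1:Mul1,r2:9,r3:3,r4:4
cycle 3: issue SUB r0<-Add2 // r0:Add2,r1:Mul1,r2:9,r3:3,r4:4
cycle 4: stall // r0:Add2,r1:Mul1,r2:9,r3:3,r4:4
cycle 5: stall // r0:Add2,r1:Mul1,r2:9,r3:3,r4:4
cycle 6: CDB Mul1=81; stall // r0:Add2,r1:81,r2:9,r3:3,r4:4
cycle 7: stall // r0:Add2,r1:81,r2:9,r3:3,r4:4
cycle 8: CDB Add1=86; issue SUB r0<-Add1 // r0:Add1,r1:81,r2:9,r3:3,r4:4
cycle 9: issue MUL r2<-Mul1 // r0:Add1,r1:81,r2:Mul1,r3:3,r4:4
cycle 10: CDB Add2=-77; issue MUL r1<-Mul2 // r0:Add1,r1:Mul2,r2:Mul1,r3:3,r4:4
cycle 11: issue ADD r1<-Add2 // r0:Add1,r1:Add2,r2:Mul1,r3:3,r4:4
cycle 12: CDB Add1=80; issue ADD r2<-Add1 // r0:80,r1:Add2,r2:Add1,r3:3,r4:4
cycle 13: stall // r0:80,r1:Add2,r2:Add1,r3:3,r4:4
cycle 14: CDB Add1=7; stall // r0:80,r1:Add2,r2:7,r3:3,r4:4
cycle 15: stall // r0:80,r1:Add2,r2:7,r3:3,r4:4
cycle 16: stall // r0:80,r1:Add2,r2:7,r3:3,r4:4
cycle 17: CDB Mul1=320; issue MUL r3<-Mul1 // r0:80,r1:Add2,r2:7,r3:Mul1,r4:4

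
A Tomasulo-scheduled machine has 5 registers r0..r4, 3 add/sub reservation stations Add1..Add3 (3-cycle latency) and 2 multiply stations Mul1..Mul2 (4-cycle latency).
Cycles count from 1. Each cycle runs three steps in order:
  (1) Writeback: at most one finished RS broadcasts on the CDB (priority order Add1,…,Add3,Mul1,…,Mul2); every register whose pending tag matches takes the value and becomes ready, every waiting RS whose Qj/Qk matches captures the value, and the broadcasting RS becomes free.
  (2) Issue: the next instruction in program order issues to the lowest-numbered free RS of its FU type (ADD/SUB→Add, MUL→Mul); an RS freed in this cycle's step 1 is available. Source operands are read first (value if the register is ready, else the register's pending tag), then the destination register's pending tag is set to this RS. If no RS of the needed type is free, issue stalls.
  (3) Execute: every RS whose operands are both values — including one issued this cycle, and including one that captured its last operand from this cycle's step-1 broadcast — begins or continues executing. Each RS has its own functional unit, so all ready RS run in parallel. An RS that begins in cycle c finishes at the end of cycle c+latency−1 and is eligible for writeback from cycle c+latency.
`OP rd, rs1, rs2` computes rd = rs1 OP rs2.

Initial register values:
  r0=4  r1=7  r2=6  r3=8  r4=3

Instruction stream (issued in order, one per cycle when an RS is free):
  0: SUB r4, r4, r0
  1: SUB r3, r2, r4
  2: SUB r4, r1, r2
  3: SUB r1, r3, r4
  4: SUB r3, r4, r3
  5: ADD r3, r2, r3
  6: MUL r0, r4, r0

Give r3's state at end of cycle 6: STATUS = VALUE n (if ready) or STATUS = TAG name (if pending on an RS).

STATUS = TAG Add3

  c1: issue SUB r4<-Add1  regs: r0:4,r1:7,r2:6,r3:8,r4:Add1
  c2: issue SUB r3<-Add2  regs: r0:4,r1:7,r2:6,r3:Add2,r4:Add1
  c3: issue SUB r4<-Add3  regs: r0:4,r1:7,r2:6,r3:Add2,r4:Add3
  c4: CDB Add1=-1; issue SUB r1<-Add1  regs: r0:4,r1:Add1,r2:6,r3:Add2,r4:Add3
  c5: stall  regs: r0:4,r1:Add1,r2:6,r3:Add2,r4:Add3
  c6: CDB Add3=1; issue SUB r3<-Add3  regs: r0:4,r1:Add1,r2:6,r3:Add3,r4:1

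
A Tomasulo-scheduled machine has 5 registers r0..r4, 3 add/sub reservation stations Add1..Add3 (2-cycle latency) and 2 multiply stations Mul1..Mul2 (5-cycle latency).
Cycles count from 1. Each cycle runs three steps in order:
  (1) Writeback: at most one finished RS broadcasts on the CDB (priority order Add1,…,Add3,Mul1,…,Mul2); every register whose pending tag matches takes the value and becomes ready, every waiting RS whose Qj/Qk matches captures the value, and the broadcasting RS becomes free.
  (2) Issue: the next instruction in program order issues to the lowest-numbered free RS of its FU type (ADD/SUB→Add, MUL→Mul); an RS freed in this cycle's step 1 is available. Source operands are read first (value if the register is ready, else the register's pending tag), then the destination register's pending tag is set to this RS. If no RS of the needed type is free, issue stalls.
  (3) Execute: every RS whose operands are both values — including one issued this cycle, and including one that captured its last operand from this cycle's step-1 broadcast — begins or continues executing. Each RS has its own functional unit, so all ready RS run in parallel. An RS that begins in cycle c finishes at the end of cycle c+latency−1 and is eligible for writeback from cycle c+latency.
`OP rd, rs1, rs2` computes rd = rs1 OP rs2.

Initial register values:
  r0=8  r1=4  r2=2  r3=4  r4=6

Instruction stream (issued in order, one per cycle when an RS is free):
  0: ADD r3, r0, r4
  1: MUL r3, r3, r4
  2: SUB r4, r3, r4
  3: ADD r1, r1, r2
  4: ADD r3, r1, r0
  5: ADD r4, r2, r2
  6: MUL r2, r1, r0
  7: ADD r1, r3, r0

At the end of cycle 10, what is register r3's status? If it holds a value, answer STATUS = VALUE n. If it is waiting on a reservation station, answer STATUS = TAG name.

  c1: issue ADD r3<-Add1  regs: r0:8,r1:4,r2:2,r3:Add1,r4:6
  c2: issue MUL r3<-Mul1  regs: r0:8,r1:4,r2:2,r3:Mul1,r4:6
  c3: CDB Add1=14; issue SUB r4<-Add1  regs: r0:8,r1:4,r2:2,r3:Mul1,r4:Add1
  c4: issue ADD r1<-Add2  regs: r0:8,r1:Add2,r2:2,r3:Mul1,r4:Add1
  c5: issue ADD r3<-Add3  regs: r0:8,r1:Add2,r2:2,r3:Add3,r4:Add1
  c6: CDB Add2=6; issue ADD r4<-Add2  regs: r0:8,r1:6,r2:2,r3:Add3,r4:Add2
  c7: issue MUL r2<-Mul2  regs: r0:8,r1:6,r2:Mul2,r3:Add3,r4:Add2
  c8: CDB Add2=4; issue ADD r1<-Add2  regs: r0:8,r1:Add2,r2:Mul2,r3:Add3,r4:4
  c9: CDB Add3=14  regs: r0:8,r1:Add2,r2:Mul2,r3:14,r4:4
  c10: CDB Mul1=84  regs: r0:8,r1:Add2,r2:Mul2,r3:14,r4:4

STATUS = VALUE 14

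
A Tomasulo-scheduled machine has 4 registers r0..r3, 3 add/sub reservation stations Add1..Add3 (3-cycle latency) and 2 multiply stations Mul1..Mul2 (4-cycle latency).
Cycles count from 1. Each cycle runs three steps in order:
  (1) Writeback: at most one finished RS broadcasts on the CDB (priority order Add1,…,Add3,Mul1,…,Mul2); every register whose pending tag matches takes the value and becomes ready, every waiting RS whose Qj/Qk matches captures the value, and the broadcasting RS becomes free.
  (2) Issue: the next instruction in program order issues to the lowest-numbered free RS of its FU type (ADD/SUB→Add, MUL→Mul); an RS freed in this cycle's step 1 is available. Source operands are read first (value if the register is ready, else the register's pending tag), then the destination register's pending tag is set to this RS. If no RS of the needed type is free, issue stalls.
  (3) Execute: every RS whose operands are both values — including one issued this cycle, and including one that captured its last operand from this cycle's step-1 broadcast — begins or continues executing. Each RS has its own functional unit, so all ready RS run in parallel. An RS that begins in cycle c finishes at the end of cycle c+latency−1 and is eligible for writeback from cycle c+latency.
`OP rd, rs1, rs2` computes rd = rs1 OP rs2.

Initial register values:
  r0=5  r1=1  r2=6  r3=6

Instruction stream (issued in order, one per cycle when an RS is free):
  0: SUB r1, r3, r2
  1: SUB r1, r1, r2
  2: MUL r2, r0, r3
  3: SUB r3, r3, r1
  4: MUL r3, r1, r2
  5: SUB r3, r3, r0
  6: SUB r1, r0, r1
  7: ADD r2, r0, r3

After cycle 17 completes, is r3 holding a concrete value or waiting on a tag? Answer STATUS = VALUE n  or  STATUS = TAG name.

  c1: issue SUB r1<-Add1  regs: r0:5,r1:Add1,r2:6,r3:6
  c2: issue SUB r1<-Add2  regs: r0:5,r1:Add2,r2:6,r3:6
  c3: issue MUL r2<-Mul1  regs: r0:5,r1:Add2,r2:Mul1,r3:6
  c4: CDB Add1=0; issue SUB r3<-Add1  regs: r0:5,r1:Add2,r2:Mul1,r3:Add1
  c5: issue MUL r3<-Mul2  regs: r0:5,r1:Add2,r2:Mul1,r3:Mul2
  c6: issue SUB r3<-Add3  regs: r0:5,r1:Add2,r2:Mul1,r3:Add3
  c7: CDB Add2=-6; issue SUB r1<-Add2  regs: r0:5,r1:Add2,r2:Mul1,r3:Add3
  c8: CDB Mul1=30; stall  regs: r0:5,r1:Add2,r2:30,r3:Add3
  c9: stall  regs: r0:5,r1:Add2,r2:30,r3:Add3
  c10: CDB Add1=12; issue ADD r2<-Add1  regs: r0:5,r1:Add2,r2:Add1,r3:Add3
  c11: CDB Add2=11  regs: r0:5,r1:11,r2:Add1,r3:Add3
  c12: CDB Mul2=-180  regs: r0:5,r1:11,r2:Add1,r3:Add3
  c13: -  regs: r0:5,r1:11,r2:Add1,r3:Add3
  c14: -  regs: r0:5,r1:11,r2:Add1,r3:Add3
  c15: CDB Add3=-185  regs: r0:5,r1:11,r2:Add1,r3:-185
  c16: -  regs: r0:5,r1:11,r2:Add1,r3:-185
  c17: -  regs: r0:5,r1:11,r2:Add1,r3:-185

STATUS = VALUE -185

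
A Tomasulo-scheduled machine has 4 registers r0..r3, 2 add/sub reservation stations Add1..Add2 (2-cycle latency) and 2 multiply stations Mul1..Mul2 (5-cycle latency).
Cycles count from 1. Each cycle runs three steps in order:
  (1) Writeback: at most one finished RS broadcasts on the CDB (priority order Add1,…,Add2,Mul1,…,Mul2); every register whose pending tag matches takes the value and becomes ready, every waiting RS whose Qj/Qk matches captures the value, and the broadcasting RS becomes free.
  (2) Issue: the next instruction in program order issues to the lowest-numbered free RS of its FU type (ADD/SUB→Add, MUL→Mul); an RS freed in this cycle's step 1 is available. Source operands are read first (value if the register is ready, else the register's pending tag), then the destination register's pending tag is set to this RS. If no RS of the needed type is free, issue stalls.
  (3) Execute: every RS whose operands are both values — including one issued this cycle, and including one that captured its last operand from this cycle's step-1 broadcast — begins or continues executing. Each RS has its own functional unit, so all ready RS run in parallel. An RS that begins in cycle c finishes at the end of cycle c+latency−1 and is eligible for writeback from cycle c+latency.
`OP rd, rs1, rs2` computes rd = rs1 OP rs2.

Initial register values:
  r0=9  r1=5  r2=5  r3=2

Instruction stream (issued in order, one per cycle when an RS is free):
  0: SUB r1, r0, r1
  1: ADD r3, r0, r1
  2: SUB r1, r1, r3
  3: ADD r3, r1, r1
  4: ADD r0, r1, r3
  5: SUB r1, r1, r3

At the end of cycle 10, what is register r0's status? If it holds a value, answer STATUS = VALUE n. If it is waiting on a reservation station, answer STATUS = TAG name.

STATUS = TAG Add1

cycle 1: issue SUB r1<-Add1 // r0:9,r1:Add1,r2:5,r3:2
cycle 2: issue ADD r3<-Add2 // r0:9,r1:Add1,r2:5,r3:Add2
cycle 3: CDB Add1=4; issue SUB r1<-Add1 // r0:9,r1:Add1,r2:5,r3:Add2
cycle 4: stall // r0:9,r1:Add1,r2:5,r3:Add2
cycle 5: CDB Add2=13; issue ADD r3<-Add2 // r0:9,r1:Add1,r2:5,r3:Add2
cycle 6: stall // r0:9,r1:Add1,r2:5,r3:Add2
cycle 7: CDB Add1=-9; issue ADD r0<-Add1 // r0:Add1,r1:-9,r2:5,r3:Add2
cycle 8: stall // r0:Add1,r1:-9,r2:5,r3:Add2
cycle 9: CDB Add2=-18; issue SUB r1<-Add2 // r0:Add1,r1:Add2,r2:5,r3:-18
cycle 10: - // r0:Add1,r1:Add2,r2:5,r3:-18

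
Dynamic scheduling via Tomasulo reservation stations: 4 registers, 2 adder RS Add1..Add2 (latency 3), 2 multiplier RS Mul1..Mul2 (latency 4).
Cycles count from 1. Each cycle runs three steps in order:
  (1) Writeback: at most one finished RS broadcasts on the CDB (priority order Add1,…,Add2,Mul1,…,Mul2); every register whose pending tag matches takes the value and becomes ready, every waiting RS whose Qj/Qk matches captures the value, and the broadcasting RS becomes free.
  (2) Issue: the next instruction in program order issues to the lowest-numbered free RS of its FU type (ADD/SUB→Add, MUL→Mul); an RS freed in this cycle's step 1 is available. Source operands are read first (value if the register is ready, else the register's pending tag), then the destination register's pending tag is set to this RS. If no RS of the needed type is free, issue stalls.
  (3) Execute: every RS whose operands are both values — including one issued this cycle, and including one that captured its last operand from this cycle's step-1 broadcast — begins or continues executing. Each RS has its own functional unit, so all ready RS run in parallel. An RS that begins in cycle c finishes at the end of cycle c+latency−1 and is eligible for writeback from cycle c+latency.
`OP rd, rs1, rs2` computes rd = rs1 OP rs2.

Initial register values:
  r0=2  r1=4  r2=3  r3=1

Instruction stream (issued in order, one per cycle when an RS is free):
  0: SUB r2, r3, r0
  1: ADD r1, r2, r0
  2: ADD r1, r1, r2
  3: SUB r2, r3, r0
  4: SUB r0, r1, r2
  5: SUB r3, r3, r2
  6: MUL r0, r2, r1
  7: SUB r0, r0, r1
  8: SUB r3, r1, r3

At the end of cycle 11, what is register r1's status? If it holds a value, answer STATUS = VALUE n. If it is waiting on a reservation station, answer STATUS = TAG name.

  c1: issue SUB r2<-Add1  regs: r0:2,r1:4,r2:Add1,r3:1
  c2: issue ADD r1<-Add2  regs: r0:2,r1:Add2,r2:Add1,r3:1
  c3: stall  regs: r0:2,r1:Add2,r2:Add1,r3:1
  c4: CDB Add1=-1; issue ADD r1<-Add1  regs: r0:2,r1:Add1,r2:-1,r3:1
  c5: stall  regs: r0:2,r1:Add1,r2:-1,r3:1
  c6: stall  regs: r0:2,r1:Add1,r2:-1,r3:1
  c7: CDB Add2=1; issue SUB r2<-Add2  regs: r0:2,r1:Add1,r2:Add2,r3:1
  c8: stall  regs: r0:2,r1:Add1,r2:Add2,r3:1
  c9: stall  regs: r0:2,r1:Add1,r2:Add2,r3:1
  c10: CDB Add1=0; issue SUB r0<-Add1  regs: r0:Add1,r1:0,r2:Add2,r3:1
  c11: CDB Add2=-1; issue SUB r3<-Add2  regs: r0:Add1,r1:0,r2:-1,r3:Add2

STATUS = VALUE 0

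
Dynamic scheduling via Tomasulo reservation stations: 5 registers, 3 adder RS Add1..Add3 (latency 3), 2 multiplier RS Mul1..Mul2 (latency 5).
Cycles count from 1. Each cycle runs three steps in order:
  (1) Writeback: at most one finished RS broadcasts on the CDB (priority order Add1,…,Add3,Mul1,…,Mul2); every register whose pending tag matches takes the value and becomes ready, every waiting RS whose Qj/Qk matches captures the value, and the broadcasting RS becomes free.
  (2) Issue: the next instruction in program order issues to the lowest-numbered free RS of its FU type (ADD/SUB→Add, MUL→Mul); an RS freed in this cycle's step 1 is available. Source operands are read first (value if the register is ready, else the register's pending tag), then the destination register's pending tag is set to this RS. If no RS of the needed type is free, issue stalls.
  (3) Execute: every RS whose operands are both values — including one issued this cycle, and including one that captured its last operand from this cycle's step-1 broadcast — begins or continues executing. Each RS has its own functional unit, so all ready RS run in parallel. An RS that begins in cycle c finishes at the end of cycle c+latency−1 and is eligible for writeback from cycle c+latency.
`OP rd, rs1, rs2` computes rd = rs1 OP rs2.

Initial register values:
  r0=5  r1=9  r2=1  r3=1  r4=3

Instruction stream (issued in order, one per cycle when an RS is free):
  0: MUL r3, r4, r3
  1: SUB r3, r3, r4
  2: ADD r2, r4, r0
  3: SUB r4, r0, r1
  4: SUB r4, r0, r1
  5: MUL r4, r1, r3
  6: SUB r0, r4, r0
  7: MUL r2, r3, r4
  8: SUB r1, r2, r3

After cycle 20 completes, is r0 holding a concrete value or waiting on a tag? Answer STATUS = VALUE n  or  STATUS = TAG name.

cycle 1: issue MUL r3<-Mul1 // r0:5,r1:9,r2:1,r3:Mul1,r4:3
cycle 2: issue SUB r3<-Add1 // r0:5,r1:9,r2:1,r3:Add1,r4:3
cycle 3: issue ADD r2<-Add2 // r0:5,r1:9,r2:Add2,r3:Add1,r4:3
cycle 4: issue SUB r4<-Add3 // r0:5,r1:9,r2:Add2,r3:Add1,r4:Add3
cycle 5: stall // r0:5,r1:9,r2:Add2,r3:Add1,r4:Add3
cycle 6: CDB Add2=8; issue SUB r4<-Add2 // r0:5,r1:9,r2:8,r3:Add1,r4:Add2
cycle 7: CDB Add3=-4; issue MUL r4<-Mul2 // r0:5,r1:9,r2:8,r3:Add1,r4:Mul2
cycle 8: CDB Mul1=3; issue SUB r0<-Add3 // r0:Add3,r1:9,r2:8,r3:Add1,r4:Mul2
cycle 9: CDB Add2=-4; issue MUL r2<-Mul1 // r0:Add3,r1:9,r2:Mul1,r3:Add1,r4:Mul2
cycle 10: issue SUB r1<-Add2 // r0:Add3,r1:Add2,r2:Mul1,r3:Add1,r4:Mul2
cycle 11: CDB Add1=0 // r0:Add3,r1:Add2,r2:Mul1,r3:0,r4:Mul2
cycle 12: - // r0:Add3,r1:Add2,r2:Mul1,r3:0,r4:Mul2
cycle 13: - // r0:Add3,r1:Add2,r2:Mul1,r3:0,r4:Mul2
cycle 14: - // r0:Add3,r1:Add2,r2:Mul1,r3:0,r4:Mul2
cycle 15: - // r0:Add3,r1:Add2,r2:Mul1,r3:0,r4:Mul2
cycle 16: CDB Mul2=0 // r0:Add3,r1:Add2,r2:Mul1,r3:0,r4:0
cycle 17: - // r0:Add3,r1:Add2,r2:Mul1,r3:0,r4:0
cycle 18: - // r0:Add3,r1:Add2,r2:Mul1,r3:0,r4:0
cycle 19: CDB Add3=-5 // r0:-5,r1:Add2,r2:Mul1,r3:0,r4:0
cycle 20: - // r0:-5,r1:Add2,r2:Mul1,r3:0,r4:0

STATUS = VALUE -5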